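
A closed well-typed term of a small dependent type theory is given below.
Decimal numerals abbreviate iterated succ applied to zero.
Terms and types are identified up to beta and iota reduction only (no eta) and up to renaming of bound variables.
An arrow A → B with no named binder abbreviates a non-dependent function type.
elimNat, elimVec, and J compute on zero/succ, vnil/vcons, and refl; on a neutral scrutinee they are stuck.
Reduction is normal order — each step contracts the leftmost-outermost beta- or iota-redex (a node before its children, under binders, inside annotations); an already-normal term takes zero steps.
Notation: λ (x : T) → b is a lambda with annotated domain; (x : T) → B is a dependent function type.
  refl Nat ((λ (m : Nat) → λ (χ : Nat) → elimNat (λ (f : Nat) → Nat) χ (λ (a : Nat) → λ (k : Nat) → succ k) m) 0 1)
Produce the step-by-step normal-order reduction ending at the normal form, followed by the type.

normal-order reduction:
  refl Nat ((λ (m : Nat) → λ (χ : Nat) → elimNat (λ (f : Nat) → Nat) χ (λ (a : Nat) → λ (k : Nat) → succ k) m) 0 1)
  ~> refl Nat ((λ (m : Nat) → elimNat (λ (χ : Nat) → Nat) m (λ (f : Nat) → λ (a : Nat) → succ a) 0) 1)
  ~> refl Nat (elimNat (λ (m : Nat) → Nat) 1 (λ (χ : Nat) → λ (f : Nat) → succ f) 0)
  ~> refl Nat 1
inferred type:
  Eq Nat 1 1


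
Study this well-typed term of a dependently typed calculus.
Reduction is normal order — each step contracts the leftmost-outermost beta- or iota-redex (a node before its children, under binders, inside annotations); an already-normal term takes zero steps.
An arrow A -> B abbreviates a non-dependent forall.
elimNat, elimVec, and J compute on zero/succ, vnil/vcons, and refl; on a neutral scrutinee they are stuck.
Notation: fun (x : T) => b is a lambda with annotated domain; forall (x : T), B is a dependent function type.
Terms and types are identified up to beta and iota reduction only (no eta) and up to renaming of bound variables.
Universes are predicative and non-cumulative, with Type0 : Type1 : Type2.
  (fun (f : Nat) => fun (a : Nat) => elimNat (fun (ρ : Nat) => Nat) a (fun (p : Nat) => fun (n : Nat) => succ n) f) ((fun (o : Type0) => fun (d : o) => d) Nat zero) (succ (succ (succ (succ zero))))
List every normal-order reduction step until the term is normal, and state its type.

normal-order reduction:
  (fun (f : Nat) => fun (a : Nat) => elimNat (fun (ρ : Nat) => Nat) a (fun (p : Nat) => fun (n : Nat) => succ n) f) ((fun (o : Type0) => fun (d : o) => d) Nat zero) (succ (succ (succ (succ zero))))
  ~> (fun (f : Nat) => elimNat (fun (a : Nat) => Nat) f (fun (ρ : Nat) => fun (p : Nat) => succ p) ((fun (n : Type0) => fun (o : n) => o) Nat zero)) (succ (succ (succ (succ zero))))
  ~> elimNat (fun (f : Nat) => Nat) (succ (succ (succ (succ zero)))) (fun (a : Nat) => fun (ρ : Nat) => succ ρ) ((fun (p : Type0) => fun (n : p) => n) Nat zero)
  ~> elimNat (fun (f : Nat) => Nat) (succ (succ (succ (succ zero)))) (fun (a : Nat) => fun (ρ : Nat) => succ ρ) ((fun (p : Nat) => p) zero)
  ~> elimNat (fun (f : Nat) => Nat) (succ (succ (succ (succ zero)))) (fun (a : Nat) => fun (ρ : Nat) => succ ρ) zero
  ~> succ (succ (succ (succ zero)))
inferred type:
  Nat


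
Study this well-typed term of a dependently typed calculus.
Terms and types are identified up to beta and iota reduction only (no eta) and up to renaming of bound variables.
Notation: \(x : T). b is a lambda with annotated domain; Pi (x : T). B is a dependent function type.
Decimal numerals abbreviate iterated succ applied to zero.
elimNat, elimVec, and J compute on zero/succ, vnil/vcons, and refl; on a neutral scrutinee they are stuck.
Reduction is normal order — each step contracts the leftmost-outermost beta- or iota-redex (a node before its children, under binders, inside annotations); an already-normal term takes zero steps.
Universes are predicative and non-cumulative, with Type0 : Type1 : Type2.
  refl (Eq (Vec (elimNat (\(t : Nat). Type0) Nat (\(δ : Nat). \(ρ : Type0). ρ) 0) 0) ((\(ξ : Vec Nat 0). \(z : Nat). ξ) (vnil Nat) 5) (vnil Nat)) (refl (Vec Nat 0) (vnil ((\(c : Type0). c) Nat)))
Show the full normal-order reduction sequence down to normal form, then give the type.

reduction (normal order):
  refl (Eq (Vec (elimNat (\(t : Nat). Type0) Nat (\(δ : Nat). \(ρ : Type0). ρ) 0) 0) ((\(ξ : Vec Nat 0). \(z : Nat). ξ) (vnil Nat) 5) (vnil Nat)) (refl (Vec Nat 0) (vnil ((\(c : Type0). c) Nat)))
  ~> refl (Eq (Vec Nat 0) ((\(t : Vec Nat 0). \(δ : Nat). t) (vnil Nat) 5) (vnil Nat)) (refl (Vec Nat 0) (vnil ((\(ρ : Type0). ρ) Nat)))
  ~> refl (Eq (Vec Nat 0) ((\(t : Nat). vnil Nat) 5) (vnil Nat)) (refl (Vec Nat 0) (vnil ((\(δ : Type0). δ) Nat)))
  ~> refl (Eq (Vec Nat 0) (vnil Nat) (vnil Nat)) (refl (Vec Nat 0) (vnil ((\(t : Type0). t) Nat)))
  ~> refl (Eq (Vec Nat 0) (vnil Nat) (vnil Nat)) (refl (Vec Nat 0) (vnil Nat))
the term's type:
  Eq (Eq (Vec Nat 0) (vnil Nat) (vnil Nat)) (refl (Vec Nat 0) (vnil Nat)) (refl (Vec Nat 0) (vnil Nat))


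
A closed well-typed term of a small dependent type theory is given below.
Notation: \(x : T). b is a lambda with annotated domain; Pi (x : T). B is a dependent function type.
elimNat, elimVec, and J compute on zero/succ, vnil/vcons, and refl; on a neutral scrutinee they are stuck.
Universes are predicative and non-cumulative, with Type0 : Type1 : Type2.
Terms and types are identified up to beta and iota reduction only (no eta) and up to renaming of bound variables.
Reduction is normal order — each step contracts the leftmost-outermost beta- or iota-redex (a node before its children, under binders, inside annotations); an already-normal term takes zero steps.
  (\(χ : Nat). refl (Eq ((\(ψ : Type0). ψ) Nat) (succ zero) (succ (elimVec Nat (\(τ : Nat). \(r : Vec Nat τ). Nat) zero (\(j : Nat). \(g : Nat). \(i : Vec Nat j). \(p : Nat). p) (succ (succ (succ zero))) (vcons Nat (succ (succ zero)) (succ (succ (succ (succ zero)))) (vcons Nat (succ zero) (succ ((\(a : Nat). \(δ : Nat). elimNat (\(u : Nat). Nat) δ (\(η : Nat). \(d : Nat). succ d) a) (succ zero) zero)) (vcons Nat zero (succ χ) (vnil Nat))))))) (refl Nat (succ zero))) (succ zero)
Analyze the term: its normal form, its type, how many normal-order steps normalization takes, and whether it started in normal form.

reduced normal form:
  refl (Eq Nat (succ zero) (succ zero)) (refl Nat (succ zero))
inferred type:
  Eq (Eq Nat (succ zero) (succ zero)) (refl Nat (succ zero)) (refl Nat (succ zero))
reduction steps (normal order): 18
term was already normal: no
first redex: a beta-redex


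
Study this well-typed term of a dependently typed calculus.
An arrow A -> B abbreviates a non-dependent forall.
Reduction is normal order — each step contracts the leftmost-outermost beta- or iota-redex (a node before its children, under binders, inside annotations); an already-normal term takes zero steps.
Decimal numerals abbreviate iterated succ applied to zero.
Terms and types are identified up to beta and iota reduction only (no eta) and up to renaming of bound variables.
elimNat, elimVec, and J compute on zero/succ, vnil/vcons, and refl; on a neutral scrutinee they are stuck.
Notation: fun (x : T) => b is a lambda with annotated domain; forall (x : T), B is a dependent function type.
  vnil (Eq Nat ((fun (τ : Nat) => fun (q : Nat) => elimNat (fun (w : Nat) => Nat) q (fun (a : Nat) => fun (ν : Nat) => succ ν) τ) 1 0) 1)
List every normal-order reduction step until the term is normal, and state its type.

reduction (normal order):
  vnil (Eq Nat ((fun (τ : Nat) => fun (q : Nat) => elimNat (fun (w : Nat) => Nat) q (fun (a : Nat) => fun (ν : Nat) => succ ν) τ) 1 0) 1)
  ~> vnil (Eq Nat ((fun (τ : Nat) => elimNat (fun (q : Nat) => Nat) τ (fun (w : Nat) => fun (a : Nat) => succ a) 1) 0) 1)
  ~> vnil (Eq Nat (elimNat (fun (τ : Nat) => Nat) 0 (fun (q : Nat) => fun (w : Nat) => succ w) 1) 1)
  ~> vnil (Eq Nat ((fun (τ : Nat) => fun (q : Nat) => succ q) 0 (elimNat (fun (w : Nat) => Nat) 0 (fun (a : Nat) => fun (ν : Nat) => succ ν) 0)) 1)
  ~> vnil (Eq Nat ((fun (τ : Nat) => succ τ) (elimNat (fun (q : Nat) => Nat) 0 (fun (w : Nat) => fun (a : Nat) => succ a) 0)) 1)
  ~> vnil (Eq Nat (succ (elimNat (fun (τ : Nat) => Nat) 0 (fun (q : Nat) => fun (w : Nat) => succ w) 0)) 1)
  ~> vnil (Eq Nat 1 1)
type:
  Vec (Eq Nat 1 1) 0


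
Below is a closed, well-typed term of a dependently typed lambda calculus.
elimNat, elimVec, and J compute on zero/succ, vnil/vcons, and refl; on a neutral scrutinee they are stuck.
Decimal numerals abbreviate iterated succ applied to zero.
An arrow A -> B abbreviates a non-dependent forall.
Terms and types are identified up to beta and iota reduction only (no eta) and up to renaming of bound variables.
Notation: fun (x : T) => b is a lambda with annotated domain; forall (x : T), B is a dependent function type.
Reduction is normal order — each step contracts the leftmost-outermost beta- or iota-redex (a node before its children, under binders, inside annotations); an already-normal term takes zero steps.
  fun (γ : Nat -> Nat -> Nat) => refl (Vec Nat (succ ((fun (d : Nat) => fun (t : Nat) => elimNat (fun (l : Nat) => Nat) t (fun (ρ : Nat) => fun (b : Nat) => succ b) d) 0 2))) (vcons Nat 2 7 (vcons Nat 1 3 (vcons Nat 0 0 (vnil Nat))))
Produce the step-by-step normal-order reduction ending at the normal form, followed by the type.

reduction (normal order):
  fun (γ : Nat -> Nat -> Nat) => refl (Vec Nat (succ ((fun (d : Nat) => fun (t : Nat) => elimNat (fun (l : Nat) => Nat) t (fun (ρ : Nat) => fun (b : Nat) => succ b) d) 0 2))) (vcons Nat 2 7 (vcons Nat 1 3 (vcons Nat 0 0 (vnil Nat))))
  ~> fun (γ : Nat -> Nat -> Nat) => refl (Vec Nat (succ ((fun (d : Nat) => elimNat (fun (t : Nat) => Nat) d (fun (l : Nat) => fun (ρ : Nat) => succ ρ) 0) 2))) (vcons Nat 2 7 (vcons Nat 1 3 (vcons Nat 0 0 (vnil Nat))))
  ~> fun (γ : Nat -> Nat -> Nat) => refl (Vec Nat (succ (elimNat (fun (d : Nat) => Nat) 2 (fun (t : Nat) => fun (l : Nat) => succ l) 0))) (vcons Nat 2 7 (vcons Nat 1 3 (vcons Nat 0 0 (vnil Nat))))
  ~> fun (γ : Nat -> Nat -> Nat) => refl (Vec Nat 3) (vcons Nat 2 7 (vcons Nat 1 3 (vcons Nat 0 0 (vnil Nat))))
the term's type:
  (Nat -> Nat -> Nat) -> Eq (Vec Nat 3) (vcons Nat 2 7 (vcons Nat 1 3 (vcons Nat 0 0 (vnil Nat)))) (vcons Nat 2 7 (vcons Nat 1 3 (vcons Nat 0 0 (vnil Nat))))


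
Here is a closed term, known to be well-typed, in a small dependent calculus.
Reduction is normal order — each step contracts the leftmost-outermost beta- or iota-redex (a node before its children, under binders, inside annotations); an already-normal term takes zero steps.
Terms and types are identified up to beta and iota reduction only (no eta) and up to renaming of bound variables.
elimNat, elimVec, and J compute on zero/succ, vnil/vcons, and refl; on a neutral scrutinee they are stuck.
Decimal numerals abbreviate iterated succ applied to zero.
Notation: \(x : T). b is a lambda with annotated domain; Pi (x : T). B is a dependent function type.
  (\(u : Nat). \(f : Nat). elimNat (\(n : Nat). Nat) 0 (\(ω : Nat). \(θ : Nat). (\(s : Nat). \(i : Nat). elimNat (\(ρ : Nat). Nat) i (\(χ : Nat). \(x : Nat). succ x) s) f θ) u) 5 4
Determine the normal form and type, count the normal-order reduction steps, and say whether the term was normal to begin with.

normal form:
  20
the term's type:
  Nat
normal-order step count: 93
term was already normal: no
first redex: a beta-redex


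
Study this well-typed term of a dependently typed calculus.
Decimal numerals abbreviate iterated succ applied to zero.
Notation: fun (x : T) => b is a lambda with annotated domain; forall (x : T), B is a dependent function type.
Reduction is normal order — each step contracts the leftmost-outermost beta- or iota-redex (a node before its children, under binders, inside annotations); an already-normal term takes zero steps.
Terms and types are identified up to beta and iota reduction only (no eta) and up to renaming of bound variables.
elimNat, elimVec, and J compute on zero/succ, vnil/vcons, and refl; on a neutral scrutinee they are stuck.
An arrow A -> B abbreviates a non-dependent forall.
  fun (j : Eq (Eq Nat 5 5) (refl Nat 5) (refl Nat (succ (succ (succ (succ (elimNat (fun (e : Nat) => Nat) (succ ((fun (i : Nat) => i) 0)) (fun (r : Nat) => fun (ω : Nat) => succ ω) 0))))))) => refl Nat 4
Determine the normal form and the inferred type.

reduced normal form:
  fun (j : Eq (Eq Nat 5 5) (refl Nat 5) (refl Nat 5)) => refl Nat 4
type:
  Eq (Eq Nat 5 5) (refl Nat 5) (refl Nat 5) -> Eq Nat 4 4


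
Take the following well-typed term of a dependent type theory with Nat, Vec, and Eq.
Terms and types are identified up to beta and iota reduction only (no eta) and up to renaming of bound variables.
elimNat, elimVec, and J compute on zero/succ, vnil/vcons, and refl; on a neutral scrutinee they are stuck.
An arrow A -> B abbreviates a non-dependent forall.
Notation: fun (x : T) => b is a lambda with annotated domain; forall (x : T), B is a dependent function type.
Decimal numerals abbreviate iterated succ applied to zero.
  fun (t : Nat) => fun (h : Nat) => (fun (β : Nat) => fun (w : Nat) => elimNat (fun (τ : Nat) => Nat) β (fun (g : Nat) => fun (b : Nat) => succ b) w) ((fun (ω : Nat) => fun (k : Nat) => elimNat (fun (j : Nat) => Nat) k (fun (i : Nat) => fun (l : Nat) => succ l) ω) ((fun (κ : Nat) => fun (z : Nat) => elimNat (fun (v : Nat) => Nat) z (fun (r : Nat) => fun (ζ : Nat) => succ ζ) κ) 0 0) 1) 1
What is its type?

inferred type:
  Nat -> Nat -> Nat


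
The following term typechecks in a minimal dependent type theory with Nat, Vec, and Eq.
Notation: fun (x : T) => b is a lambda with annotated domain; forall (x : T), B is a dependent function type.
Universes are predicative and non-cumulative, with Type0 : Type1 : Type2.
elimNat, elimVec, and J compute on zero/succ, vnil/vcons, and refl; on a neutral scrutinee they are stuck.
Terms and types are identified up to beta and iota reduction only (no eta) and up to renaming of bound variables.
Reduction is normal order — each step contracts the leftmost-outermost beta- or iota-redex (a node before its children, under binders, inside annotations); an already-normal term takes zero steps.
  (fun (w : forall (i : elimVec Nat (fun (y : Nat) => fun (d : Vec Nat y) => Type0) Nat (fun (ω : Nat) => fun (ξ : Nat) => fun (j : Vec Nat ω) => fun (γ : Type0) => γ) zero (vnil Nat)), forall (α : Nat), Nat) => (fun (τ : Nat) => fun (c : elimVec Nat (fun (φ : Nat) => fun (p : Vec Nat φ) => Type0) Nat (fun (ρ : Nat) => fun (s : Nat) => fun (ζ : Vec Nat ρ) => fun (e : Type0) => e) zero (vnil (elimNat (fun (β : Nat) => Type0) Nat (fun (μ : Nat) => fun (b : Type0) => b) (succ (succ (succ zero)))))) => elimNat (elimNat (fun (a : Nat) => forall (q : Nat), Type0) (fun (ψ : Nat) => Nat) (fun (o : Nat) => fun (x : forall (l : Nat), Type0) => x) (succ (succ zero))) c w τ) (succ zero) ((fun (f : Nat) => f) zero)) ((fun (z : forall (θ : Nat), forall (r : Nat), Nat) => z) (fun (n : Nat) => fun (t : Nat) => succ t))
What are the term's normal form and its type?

resulting normal form:
  succ zero
inferred type:
  Nat
observation: normalization takes exactly 9 steps under the normal-order strategy.


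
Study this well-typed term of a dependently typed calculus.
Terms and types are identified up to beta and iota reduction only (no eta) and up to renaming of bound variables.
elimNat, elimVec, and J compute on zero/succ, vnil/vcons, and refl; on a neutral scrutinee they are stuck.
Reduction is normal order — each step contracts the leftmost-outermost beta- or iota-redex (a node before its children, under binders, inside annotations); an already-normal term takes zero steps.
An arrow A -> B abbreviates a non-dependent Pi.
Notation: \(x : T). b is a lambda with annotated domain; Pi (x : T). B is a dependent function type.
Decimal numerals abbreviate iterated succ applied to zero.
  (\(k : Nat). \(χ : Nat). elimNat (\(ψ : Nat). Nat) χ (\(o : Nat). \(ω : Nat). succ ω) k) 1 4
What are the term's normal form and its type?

reduced normal form:
  5
inferred type:
  Nat


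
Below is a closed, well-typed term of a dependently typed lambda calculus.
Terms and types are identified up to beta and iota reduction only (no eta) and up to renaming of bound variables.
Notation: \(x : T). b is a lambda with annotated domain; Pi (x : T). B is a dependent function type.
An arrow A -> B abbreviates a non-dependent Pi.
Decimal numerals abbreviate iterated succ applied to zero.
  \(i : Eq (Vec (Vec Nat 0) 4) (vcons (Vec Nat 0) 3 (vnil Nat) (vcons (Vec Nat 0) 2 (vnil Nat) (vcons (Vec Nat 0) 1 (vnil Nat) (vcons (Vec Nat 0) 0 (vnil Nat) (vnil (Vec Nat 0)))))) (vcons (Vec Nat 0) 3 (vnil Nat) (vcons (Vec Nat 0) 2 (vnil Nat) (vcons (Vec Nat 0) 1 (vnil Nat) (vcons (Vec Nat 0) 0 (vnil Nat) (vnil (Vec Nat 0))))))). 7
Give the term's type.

the term's type:
  Eq (Vec (Vec Nat 0) 4) (vcons (Vec Nat 0) 3 (vnil Nat) (vcons (Vec Nat 0) 2 (vnil Nat) (vcons (Vec Nat 0) 1 (vnil Nat) (vcons (Vec Nat 0) 0 (vnil Nat) (vnil (Vec Nat 0)))))) (vcons (Vec Nat 0) 3 (vnil Nat) (vcons (Vec Nat 0) 2 (vnil Nat) (vcons (Vec Nat 0) 1 (vnil Nat) (vcons (Vec Nat 0) 0 (vnil Nat) (vnil (Vec Nat 0)))))) -> Nat


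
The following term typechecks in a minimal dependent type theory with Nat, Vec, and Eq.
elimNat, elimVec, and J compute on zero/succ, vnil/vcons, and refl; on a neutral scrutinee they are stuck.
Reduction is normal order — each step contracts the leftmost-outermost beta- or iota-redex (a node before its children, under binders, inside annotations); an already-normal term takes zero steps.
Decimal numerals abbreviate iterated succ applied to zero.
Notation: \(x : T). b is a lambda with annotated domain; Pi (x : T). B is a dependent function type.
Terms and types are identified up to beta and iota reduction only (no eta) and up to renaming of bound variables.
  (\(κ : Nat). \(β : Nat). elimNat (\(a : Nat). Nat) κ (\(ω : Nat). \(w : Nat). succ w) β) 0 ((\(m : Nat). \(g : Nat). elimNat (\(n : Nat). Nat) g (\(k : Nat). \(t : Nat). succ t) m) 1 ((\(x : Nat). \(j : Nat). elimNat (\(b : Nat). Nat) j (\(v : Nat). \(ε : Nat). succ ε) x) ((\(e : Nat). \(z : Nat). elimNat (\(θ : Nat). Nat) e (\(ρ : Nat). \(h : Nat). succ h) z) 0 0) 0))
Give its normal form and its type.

reduced normal form:
  1
the term's type:
  Nat
observation: the first redex contracted is a beta-redex; the normal form is reached in 18 normal-order steps.


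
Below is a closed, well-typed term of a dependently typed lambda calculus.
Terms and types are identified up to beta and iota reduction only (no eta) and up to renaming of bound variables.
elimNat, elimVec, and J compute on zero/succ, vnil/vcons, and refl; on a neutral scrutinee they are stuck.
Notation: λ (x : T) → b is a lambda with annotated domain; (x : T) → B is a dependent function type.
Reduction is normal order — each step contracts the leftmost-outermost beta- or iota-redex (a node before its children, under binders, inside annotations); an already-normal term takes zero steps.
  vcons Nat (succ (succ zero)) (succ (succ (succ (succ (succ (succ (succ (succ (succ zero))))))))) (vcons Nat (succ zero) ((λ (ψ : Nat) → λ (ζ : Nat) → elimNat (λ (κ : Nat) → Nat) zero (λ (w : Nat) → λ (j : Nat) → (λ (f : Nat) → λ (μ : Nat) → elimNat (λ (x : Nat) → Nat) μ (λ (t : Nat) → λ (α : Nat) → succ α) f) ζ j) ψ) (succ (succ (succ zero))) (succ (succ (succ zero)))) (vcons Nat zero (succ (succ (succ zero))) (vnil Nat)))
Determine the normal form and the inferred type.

resulting normal form:
  vcons Nat (succ (succ zero)) (succ (succ (succ (succ (succ (succ (succ (succ (succ zero))))))))) (vcons Nat (succ zero) (succ (succ (succ (succ (succ (succ (succ (succ (succ zero))))))))) (vcons Nat zero (succ (succ (succ zero))) (vnil Nat)))
inferred type:
  Vec Nat (succ (succ (succ zero)))
observation: contracting a beta-redex first, the term normalizes in 48 steps.


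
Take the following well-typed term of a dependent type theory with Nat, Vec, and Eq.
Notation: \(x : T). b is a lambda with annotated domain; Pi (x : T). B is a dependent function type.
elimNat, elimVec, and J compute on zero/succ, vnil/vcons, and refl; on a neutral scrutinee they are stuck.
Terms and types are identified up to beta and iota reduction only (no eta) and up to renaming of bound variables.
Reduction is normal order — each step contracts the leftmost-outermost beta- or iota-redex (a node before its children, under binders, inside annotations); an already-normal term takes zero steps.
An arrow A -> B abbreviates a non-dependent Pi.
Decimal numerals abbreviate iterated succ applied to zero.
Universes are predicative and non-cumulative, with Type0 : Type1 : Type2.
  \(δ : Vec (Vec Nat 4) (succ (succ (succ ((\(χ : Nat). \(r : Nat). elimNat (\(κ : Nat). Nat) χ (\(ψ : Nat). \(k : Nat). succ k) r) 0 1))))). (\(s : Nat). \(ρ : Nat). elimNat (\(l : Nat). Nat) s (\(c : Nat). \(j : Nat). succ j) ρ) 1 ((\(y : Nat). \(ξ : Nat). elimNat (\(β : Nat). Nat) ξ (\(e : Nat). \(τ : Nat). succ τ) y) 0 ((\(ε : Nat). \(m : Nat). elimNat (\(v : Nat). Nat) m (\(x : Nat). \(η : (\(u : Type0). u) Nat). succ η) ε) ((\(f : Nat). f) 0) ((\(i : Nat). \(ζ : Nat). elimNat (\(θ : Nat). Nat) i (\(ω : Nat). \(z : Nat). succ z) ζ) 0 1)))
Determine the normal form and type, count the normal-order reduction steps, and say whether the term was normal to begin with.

normal form:
  \(δ : Vec (Vec Nat 4) 4). 2
the term's type:
  Vec (Vec Nat 4) 4 -> Nat
normal-order step count: 26
already normal: no
first redex: a beta-redex


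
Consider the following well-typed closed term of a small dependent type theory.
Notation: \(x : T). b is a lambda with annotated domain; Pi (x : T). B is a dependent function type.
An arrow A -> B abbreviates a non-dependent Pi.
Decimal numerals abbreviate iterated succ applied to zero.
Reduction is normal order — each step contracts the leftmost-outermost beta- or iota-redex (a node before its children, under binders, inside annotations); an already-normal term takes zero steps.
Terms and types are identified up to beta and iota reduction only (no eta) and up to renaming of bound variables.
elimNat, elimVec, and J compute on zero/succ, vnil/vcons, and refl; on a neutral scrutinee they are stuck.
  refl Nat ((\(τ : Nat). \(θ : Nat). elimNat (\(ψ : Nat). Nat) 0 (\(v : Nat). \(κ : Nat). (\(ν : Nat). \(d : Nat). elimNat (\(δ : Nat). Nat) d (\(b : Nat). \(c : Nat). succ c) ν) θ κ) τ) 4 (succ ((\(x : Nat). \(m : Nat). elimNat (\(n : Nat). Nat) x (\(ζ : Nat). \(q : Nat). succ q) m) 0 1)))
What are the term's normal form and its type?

reduced normal form:
  refl Nat 8
inferred type:
  Eq Nat 8 8


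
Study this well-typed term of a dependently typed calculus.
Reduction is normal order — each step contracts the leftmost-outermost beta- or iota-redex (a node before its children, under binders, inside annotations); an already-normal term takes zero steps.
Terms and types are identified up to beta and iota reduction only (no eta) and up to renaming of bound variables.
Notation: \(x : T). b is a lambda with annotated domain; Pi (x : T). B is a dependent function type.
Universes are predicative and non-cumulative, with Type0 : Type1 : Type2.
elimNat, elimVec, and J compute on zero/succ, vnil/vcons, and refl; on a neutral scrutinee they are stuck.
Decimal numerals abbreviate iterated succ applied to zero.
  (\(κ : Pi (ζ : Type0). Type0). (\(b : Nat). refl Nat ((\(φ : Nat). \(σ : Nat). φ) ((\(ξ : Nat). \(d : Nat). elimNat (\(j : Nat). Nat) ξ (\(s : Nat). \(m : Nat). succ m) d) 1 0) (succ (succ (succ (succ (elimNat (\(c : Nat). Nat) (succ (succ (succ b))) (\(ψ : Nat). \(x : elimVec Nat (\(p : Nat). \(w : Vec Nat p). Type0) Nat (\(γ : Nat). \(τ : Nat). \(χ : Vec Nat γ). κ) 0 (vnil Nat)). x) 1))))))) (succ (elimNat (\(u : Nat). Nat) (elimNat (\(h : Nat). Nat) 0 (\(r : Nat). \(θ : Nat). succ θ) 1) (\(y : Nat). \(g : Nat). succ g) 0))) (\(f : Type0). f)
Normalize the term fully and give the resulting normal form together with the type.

resulting normal form:
  refl Nat 1
inferred type:
  Eq Nat 1 1


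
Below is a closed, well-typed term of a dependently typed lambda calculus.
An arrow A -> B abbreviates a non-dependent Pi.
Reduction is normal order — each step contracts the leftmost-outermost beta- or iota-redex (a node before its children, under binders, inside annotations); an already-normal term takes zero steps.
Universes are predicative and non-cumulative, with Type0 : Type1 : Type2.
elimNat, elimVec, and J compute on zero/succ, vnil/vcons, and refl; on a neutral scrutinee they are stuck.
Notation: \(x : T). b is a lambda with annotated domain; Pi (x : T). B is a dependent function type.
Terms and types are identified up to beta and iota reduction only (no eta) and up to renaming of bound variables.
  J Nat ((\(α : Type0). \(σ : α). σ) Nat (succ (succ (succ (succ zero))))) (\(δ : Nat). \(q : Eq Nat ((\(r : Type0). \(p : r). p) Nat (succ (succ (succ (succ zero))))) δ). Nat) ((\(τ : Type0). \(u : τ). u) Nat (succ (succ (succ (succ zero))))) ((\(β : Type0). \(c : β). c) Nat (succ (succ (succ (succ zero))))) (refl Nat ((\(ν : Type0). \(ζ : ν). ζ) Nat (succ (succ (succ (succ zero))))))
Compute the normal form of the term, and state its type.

reduced normal form:
  succ (succ (succ (succ zero)))
inferred type:
  Nat
observation: 3 normal-order steps normalize the term, beginning with a J iota-redex.


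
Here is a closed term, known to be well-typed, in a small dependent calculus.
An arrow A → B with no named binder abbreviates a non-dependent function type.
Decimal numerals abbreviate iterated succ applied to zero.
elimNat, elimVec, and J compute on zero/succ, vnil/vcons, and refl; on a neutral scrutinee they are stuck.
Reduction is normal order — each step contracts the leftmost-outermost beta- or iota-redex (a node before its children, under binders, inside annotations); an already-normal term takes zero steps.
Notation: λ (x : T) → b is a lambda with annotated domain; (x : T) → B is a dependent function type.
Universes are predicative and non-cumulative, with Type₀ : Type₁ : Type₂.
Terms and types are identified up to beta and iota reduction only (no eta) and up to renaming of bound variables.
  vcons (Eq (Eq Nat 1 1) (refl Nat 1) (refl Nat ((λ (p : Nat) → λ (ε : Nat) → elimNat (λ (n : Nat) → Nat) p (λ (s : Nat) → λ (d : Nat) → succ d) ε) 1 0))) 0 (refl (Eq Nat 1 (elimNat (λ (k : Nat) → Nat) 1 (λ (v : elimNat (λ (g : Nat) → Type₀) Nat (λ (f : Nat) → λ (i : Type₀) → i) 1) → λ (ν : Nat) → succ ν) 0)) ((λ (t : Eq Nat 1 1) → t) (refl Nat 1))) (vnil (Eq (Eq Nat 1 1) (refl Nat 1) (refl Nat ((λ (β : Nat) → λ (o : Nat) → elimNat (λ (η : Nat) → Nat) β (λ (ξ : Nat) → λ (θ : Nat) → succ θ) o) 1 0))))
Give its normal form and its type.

resulting normal form:
  vcons (Eq (Eq Nat 1 1) (refl Nat 1) (refl Nat 1)) 0 (refl (Eq Nat 1 1) (refl Nat 1)) (vnil (Eq (Eq Nat 1 1) (refl Nat 1) (refl Nat 1)))
the term's type:
  Vec (Eq (Eq Nat 1 1) (refl Nat 1) (refl Nat 1)) 1


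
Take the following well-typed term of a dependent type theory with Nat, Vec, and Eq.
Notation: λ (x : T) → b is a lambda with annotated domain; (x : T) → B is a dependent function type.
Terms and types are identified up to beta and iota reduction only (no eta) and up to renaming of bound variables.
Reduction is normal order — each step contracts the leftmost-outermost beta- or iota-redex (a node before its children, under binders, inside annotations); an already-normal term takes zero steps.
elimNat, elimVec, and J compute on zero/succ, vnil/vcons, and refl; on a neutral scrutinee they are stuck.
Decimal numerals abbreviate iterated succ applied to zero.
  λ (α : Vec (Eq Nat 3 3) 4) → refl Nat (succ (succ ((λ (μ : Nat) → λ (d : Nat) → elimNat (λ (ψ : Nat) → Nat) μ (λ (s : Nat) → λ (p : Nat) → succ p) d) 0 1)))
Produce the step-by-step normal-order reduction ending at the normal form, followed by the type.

reduction (normal order):
  λ (α : Vec (Eq Nat 3 3) 4) → refl Nat (succ (succ ((λ (μ : Nat) → λ (d : Nat) → elimNat (λ (ψ : Nat) → Nat) μ (λ (s : Nat) → λ (p : Nat) → succ p) d) 0 1)))
  ~> λ (α : Vec (Eq Nat 3 3) 4) → refl Nat (succ (succ ((λ (μ : Nat) → elimNat (λ (d : Nat) → Nat) 0 (λ (ψ : Nat) → λ (s : Nat) → succ s) μ) 1)))
  ~> λ (α : Vec (Eq Nat 3 3) 4) → refl Nat (succ (succ (elimNat (λ (μ : Nat) → Nat) 0 (λ (d : Nat) → λ (ψ : Nat) → succ ψ) 1)))
  ~> λ (α : Vec (Eq Nat 3 3) 4) → refl Nat (succ (succ ((λ (μ : Nat) → λ (d : Nat) → succ d) 0 (elimNat (λ (ψ : Nat) → Nat) 0 (λ (s : Nat) → λ (p : Nat) → succ p) 0))))
  ~> λ (α : Vec (Eq Nat 3 3) 4) → refl Nat (succ (succ ((λ (μ : Nat) → succ μ) (elimNat (λ (d : Nat) → Nat) 0 (λ (ψ : Nat) → λ (s : Nat) → succ s) 0))))
  ~> λ (α : Vec (Eq Nat 3 3) 4) → refl Nat (succ (succ (succ (elimNat (λ (μ : Nat) → Nat) 0 (λ (d : Nat) → λ (ψ : Nat) → succ ψ) 0))))
  ~> λ (α : Vec (Eq Nat 3 3) 4) → refl Nat 3
the term's type:
  (α : Vec (Eq Nat 3 3) 4) → Eq Nat 3 3


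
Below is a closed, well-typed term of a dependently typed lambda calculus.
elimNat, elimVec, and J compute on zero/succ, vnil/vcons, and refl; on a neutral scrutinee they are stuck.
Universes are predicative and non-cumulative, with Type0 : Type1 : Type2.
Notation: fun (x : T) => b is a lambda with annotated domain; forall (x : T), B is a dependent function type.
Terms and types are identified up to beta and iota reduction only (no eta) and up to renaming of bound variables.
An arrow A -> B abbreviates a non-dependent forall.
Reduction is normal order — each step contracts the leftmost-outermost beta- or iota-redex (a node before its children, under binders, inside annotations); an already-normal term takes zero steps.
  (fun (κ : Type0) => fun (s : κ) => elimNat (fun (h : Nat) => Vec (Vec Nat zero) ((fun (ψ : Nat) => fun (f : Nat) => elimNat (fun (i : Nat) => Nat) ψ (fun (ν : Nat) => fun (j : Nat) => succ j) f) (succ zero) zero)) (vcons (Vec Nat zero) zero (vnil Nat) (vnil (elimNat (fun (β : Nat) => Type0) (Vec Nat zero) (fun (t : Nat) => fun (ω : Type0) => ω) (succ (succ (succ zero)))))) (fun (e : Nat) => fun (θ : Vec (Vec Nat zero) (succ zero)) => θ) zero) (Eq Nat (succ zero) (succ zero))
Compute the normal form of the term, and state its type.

resulting normal form:
  fun (κ : Eq Nat (succ zero) (succ zero)) => vcons (Vec Nat zero) zero (vnil Nat) (vnil (Vec Nat zero))
type:
  Eq Nat (succ zero) (succ zero) -> Vec (Vec Nat zero) (succ zero)
observation: the term reaches its normal form after 12 normal-order steps.


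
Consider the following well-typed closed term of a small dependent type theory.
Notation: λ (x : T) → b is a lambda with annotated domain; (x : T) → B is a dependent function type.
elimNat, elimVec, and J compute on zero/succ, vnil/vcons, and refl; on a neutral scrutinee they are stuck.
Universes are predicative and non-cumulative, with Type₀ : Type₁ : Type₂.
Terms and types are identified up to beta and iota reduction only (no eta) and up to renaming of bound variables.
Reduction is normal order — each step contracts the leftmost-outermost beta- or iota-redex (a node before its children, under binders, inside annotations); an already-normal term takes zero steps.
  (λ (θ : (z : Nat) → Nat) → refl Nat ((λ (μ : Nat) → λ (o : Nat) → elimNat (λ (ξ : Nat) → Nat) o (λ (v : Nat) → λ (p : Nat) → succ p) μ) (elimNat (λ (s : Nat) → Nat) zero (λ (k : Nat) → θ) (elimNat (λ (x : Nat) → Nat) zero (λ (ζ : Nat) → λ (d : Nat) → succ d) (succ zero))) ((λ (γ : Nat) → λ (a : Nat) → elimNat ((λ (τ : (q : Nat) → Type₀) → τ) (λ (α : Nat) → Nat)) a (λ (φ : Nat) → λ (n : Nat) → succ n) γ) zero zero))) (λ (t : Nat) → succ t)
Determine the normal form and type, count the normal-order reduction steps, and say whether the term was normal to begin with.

resulting normal form:
  refl Nat (succ zero)
inferred type:
  Eq Nat (succ zero) (succ zero)
steps to reach normal form (normal order): 18
started in normal form: no
first contracted redex: a beta-redex


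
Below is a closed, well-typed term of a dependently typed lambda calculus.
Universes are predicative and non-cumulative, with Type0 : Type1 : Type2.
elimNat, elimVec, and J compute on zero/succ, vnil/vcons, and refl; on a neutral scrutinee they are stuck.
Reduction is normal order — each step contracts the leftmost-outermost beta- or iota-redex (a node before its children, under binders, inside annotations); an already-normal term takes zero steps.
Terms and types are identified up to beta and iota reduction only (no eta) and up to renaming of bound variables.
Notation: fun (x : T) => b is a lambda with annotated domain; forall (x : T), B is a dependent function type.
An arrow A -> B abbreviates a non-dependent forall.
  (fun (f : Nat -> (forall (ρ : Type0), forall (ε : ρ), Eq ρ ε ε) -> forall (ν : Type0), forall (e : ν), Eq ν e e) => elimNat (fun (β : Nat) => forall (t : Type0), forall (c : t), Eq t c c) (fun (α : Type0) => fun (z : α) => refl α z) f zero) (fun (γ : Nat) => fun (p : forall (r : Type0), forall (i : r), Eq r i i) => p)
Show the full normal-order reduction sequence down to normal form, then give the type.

reduction (normal order):
  (fun (f : Nat -> (forall (ρ : Type0), forall (ε : ρ), Eq ρ ε ε) -> forall (ν : Type0), forall (e : ν), Eq ν e e) => elimNat (fun (β : Nat) => forall (t : Type0), forall (c : t), Eq t c c) (fun (α : Type0) => fun (z : α) => refl α z) f zero) (fun (γ : Nat) => fun (p : forall (r : Type0), forall (i : r), Eq r i i) => p)
  ~> elimNat (fun (f : Nat) => forall (ρ : Type0), forall (ε : ρ), Eq ρ ε ε) (fun (ν : Type0) => fun (e : ν) => refl ν e) (fun (β : Nat) => fun (t : forall (c : Type0), forall (α : c), Eq c α α) => t) zero
  ~> fun (f : Type0) => fun (ρ : f) => refl f ρ
type:
  forall (f : Type0), forall (ρ : f), Eq f ρ ρ


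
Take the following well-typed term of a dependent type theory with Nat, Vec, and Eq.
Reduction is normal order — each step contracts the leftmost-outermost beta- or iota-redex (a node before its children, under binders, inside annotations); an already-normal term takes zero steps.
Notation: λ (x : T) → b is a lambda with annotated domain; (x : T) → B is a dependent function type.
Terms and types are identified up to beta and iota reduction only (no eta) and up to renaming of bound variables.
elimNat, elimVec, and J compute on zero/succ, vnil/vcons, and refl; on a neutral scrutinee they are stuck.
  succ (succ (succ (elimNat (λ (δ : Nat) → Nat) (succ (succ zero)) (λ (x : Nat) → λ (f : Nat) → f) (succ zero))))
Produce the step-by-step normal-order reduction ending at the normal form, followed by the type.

reduction (normal order):
  succ (succ (succ (elimNat (λ (δ : Nat) → Nat) (succ (succ zero)) (λ (x : Nat) → λ (f : Nat) → f) (succ zero))))
  ~> succ (succ (succ ((λ (δ : Nat) → λ (x : Nat) → x) zero (elimNat (λ (f : Nat) → Nat) (succ (succ zero)) (λ (e : Nat) → λ (j : Nat) → j) zero))))
  ~> succ (succ (succ ((λ (δ : Nat) → δ) (elimNat (λ (x : Nat) → Nat) (succ (succ zero)) (λ (f : Nat) → λ (e : Nat) → e) zero))))
  ~> succ (succ (succ (elimNat (λ (δ : Nat) → Nat) (succ (succ zero)) (λ (x : Nat) → λ (f : Nat) → f) zero)))
  ~> succ (succ (succ (succ (succ zero))))
type:
  Nat


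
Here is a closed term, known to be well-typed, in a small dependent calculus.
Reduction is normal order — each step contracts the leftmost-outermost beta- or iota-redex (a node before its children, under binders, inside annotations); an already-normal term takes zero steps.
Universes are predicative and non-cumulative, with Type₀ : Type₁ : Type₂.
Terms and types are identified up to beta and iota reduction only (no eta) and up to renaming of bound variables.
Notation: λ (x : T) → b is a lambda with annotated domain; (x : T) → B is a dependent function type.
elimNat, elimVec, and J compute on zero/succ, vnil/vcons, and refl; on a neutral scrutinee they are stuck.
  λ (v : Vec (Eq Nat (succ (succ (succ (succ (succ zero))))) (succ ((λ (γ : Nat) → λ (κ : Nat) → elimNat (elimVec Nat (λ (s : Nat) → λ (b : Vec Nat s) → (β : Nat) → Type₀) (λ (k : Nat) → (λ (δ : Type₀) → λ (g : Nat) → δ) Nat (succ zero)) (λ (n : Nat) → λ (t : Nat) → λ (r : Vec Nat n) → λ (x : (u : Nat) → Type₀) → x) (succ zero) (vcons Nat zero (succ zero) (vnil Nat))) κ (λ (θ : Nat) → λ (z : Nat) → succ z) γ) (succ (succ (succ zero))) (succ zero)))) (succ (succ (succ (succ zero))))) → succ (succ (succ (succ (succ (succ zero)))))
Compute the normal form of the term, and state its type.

resulting normal form:
  λ (v : Vec (Eq Nat (succ (succ (succ (succ (succ zero))))) (succ (succ (succ (succ (succ zero)))))) (succ (succ (succ (succ zero))))) → succ (succ (succ (succ (succ (succ zero)))))
inferred type:
  (v : Vec (Eq Nat (succ (succ (succ (succ (succ zero))))) (succ (succ (succ (succ (succ zero)))))) (succ (succ (succ (succ zero))))) → Nat
observation: contracting a beta-redex first, the term normalizes in 12 steps.


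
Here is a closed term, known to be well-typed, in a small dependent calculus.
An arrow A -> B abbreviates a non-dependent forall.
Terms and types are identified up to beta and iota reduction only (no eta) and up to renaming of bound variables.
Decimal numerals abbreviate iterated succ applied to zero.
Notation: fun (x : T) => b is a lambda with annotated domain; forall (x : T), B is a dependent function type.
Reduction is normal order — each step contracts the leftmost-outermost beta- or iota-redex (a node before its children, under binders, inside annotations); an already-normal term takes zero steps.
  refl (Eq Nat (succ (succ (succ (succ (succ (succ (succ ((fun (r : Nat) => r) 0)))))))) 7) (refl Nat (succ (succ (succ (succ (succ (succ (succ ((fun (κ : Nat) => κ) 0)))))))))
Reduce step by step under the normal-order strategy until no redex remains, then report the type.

normal-order reduction sequence:
  refl (Eq Nat (succ (succ (succ (succ (succ (succ (succ ((fun (r : Nat) => r) 0)))))))) 7) (refl Nat (succ (succ (succ (succ (succ (succ (succ ((fun (κ : Nat) => κ) 0)))))))))
  ~> refl (Eq Nat 7 7) (refl Nat (succ (succ (succ (succ (succ (succ (succ ((fun (r : Nat) => r) 0)))))))))
  ~> refl (Eq Nat 7 7) (refl Nat 7)
type:
  Eq (Eq Nat 7 7) (refl Nat 7) (refl Nat 7)


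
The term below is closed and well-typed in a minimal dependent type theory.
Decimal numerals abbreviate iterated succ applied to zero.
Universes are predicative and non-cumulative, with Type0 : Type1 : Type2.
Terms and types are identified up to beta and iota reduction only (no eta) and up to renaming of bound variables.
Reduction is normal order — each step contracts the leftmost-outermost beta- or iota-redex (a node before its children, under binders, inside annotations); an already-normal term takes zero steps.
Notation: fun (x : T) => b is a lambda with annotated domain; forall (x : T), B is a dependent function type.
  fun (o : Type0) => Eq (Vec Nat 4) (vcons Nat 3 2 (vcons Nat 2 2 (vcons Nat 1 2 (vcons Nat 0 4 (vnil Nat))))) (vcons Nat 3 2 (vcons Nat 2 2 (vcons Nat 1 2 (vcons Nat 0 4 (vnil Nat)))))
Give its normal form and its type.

resulting normal form:
  fun (o : Type0) => Eq (Vec Nat 4) (vcons Nat 3 2 (vcons Nat 2 2 (vcons Nat 1 2 (vcons Nat 0 4 (vnil Nat))))) (vcons Nat 3 2 (vcons Nat 2 2 (vcons Nat 1 2 (vcons Nat 0 4 (vnil Nat)))))
type:
  forall (o : Type0), Type0
observation: the term is already in normal form.


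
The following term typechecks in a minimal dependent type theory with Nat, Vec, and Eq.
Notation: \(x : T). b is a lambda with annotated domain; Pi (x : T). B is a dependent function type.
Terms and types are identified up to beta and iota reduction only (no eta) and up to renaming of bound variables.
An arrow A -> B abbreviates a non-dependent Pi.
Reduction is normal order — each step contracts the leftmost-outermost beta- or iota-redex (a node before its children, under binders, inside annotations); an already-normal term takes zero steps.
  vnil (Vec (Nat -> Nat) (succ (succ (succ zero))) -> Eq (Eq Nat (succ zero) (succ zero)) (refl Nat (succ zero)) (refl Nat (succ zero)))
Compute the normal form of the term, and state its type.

reduced normal form:
  vnil (Vec (Nat -> Nat) (succ (succ (succ zero))) -> Eq (Eq Nat (succ zero) (succ zero)) (refl Nat (succ zero)) (refl Nat (succ zero)))
type:
  Vec (Vec (Nat -> Nat) (succ (succ (succ zero))) -> Eq (Eq Nat (succ zero) (succ zero)) (refl Nat (succ zero)) (refl Nat (succ zero))) zero
observation: no redex remains anywhere in the term; it is its own normal form.
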